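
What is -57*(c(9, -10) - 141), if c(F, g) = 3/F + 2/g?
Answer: 40147/5 ≈ 8029.4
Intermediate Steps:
c(F, g) = 2/g + 3/F
-57*(c(9, -10) - 141) = -57*((2/(-10) + 3/9) - 141) = -57*((2*(-⅒) + 3*(⅑)) - 141) = -57*((-⅕ + ⅓) - 141) = -57*(2/15 - 141) = -57*(-2113/15) = 40147/5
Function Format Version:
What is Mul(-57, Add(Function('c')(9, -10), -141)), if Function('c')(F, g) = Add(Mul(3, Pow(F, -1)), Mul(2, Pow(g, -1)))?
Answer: Rational(40147, 5) ≈ 8029.4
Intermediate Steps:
Function('c')(F, g) = Add(Mul(2, Pow(g, -1)), Mul(3, Pow(F, -1)))
Mul(-57, Add(Function('c')(9, -10), -141)) = Mul(-57, Add(Add(Mul(2, Pow(-10, -1)), Mul(3, Pow(9, -1))), -141)) = Mul(-57, Add(Add(Mul(2, Rational(-1, 10)), Mul(3, Rational(1, 9))), -141)) = Mul(-57, Add(Add(Rational(-1, 5), Rational(1, 3)), -141)) = Mul(-57, Add(Rational(2, 15), -141)) = Mul(-57, Rational(-2113, 15)) = Rational(40147, 5)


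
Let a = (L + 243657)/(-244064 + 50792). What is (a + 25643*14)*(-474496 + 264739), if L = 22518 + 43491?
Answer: -2425655289372441/32212 ≈ -7.5303e+10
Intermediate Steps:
L = 66009
a = -51611/32212 (a = (66009 + 243657)/(-244064 + 50792) = 309666/(-193272) = 309666*(-1/193272) = -51611/32212 ≈ -1.6022)
(a + 25643*14)*(-474496 + 264739) = (-51611/32212 + 25643*14)*(-474496 + 264739) = (-51611/32212 + 359002)*(-209757) = (11564120813/32212)*(-209757) = -2425655289372441/32212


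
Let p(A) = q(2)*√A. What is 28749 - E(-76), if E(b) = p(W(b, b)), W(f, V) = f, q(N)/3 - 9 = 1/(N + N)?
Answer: 28749 - 111*I*√19/2 ≈ 28749.0 - 241.92*I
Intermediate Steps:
q(N) = 27 + 3/(2*N) (q(N) = 27 + 3/(N + N) = 27 + 3/((2*N)) = 27 + 3*(1/(2*N)) = 27 + 3/(2*N))
p(A) = 111*√A/4 (p(A) = (27 + (3/2)/2)*√A = (27 + (3/2)*(½))*√A = (27 + ¾)*√A = 111*√A/4)
E(b) = 111*√b/4
28749 - E(-76) = 28749 - 111*√(-76)/4 = 28749 - 111*2*I*√19/4 = 28749 - 111*I*√19/2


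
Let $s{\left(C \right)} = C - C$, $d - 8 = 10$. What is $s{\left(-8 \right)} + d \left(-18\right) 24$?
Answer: $-7776$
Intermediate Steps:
$d = 18$ ($d = 8 + 10 = 18$)
$s{\left(C \right)} = 0$
$s{\left(-8 \right)} + d \left(-18\right) 24 = 0 + 18 \left(-18\right) 24 = 0 - 7776 = -7776$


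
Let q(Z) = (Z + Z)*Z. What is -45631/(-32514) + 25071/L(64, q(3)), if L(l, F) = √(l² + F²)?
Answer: 45631/32514 + 25071*√1105/2210 ≈ 378.51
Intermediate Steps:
q(Z) = 2*Z² (q(Z) = (2*Z)*Z = 2*Z²)
L(l, F) = √(F² + l²)
-45631/(-32514) + 25071/L(64, q(3)) = -45631/(-32514) + 25071/(√((2*3²)² + 64²)) = -45631*(-1/32514) + 25071/(√((2*9)² + 4096)) = 45631/32514 + 25071/(√(18² + 4096)) = 45631/32514 + 25071/(√(324 + 4096)) = 45631/32514 + 25071/(√4420) = 45631/32514 + 25071/((2*√1105)) = 45631/32514 + 25071*(√1105/2210) = 45631/32514 + 25071*√1105/2210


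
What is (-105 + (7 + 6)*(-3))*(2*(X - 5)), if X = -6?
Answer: 3168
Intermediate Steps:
(-105 + (7 + 6)*(-3))*(2*(X - 5)) = (-105 + (7 + 6)*(-3))*(2*(-6 - 5)) = (-105 + 13*(-3))*(2*(-11)) = (-105 - 39)*(-22) = -144*(-22) = 3168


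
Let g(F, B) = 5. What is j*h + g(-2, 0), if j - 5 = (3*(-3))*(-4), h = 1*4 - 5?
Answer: -36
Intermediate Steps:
h = -1 (h = 4 - 5 = -1)
j = 41 (j = 5 + (3*(-3))*(-4) = 5 - 9*(-4) = 5 + 36 = 41)
j*h + g(-2, 0) = 41*(-1) + 5 = -41 + 5 = -36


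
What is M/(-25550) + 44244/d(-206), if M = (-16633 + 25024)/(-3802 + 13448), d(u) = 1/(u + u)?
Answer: -4492517336806791/246455300 ≈ -1.8229e+7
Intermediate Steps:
d(u) = 1/(2*u)
M = 8391/9646 ≈ 0.86989
M/(-25550) + 44244/d(-206) = (8391/9646)/(-25550) + 44244/(((½)/(-206))) = (8391/9646)*(-1/25550) + 44244/(((½)*(-1/206))) = -8391/246455300 + 44244/(-1/412) = -8391/246455300 + 44244*(-412) = -8391/246455300 - 18228528 = -4492517336806791/246455300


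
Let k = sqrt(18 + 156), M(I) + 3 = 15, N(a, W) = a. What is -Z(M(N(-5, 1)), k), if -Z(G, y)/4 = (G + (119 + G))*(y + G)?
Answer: 6864 + 572*sqrt(174) ≈ 14409.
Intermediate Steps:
M(I) = 12 (M(I) = -3 + 15 = 12)
k = sqrt(174) ≈ 13.191
Z(G, y) = -4*(119 + 2*G)*(G + y) (Z(G, y) = -4*(G + (119 + G))*(y + G) = -4*(119 + 2*G)*(G + y))
-Z(M(N(-5, 1)), k) = -(-476*12 - 476*sqrt(174) - 8*12**2 - 8*12*sqrt(174)) = -(-5712 - 476*sqrt(174) - 8*144 - 96*sqrt(174)) = -(-5712 - 476*sqrt(174) - 1152 - 96*sqrt(174)) = -(-6864 - 572*sqrt(174)) = 6864 + 572*sqrt(174)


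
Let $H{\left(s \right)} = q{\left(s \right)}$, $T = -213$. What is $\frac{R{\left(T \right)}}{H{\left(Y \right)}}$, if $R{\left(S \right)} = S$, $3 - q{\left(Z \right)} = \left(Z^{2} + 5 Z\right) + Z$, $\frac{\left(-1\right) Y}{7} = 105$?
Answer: $\frac{71}{178604} \approx 0.00039753$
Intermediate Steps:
$Y = -735$ ($Y = \left(-7\right) 105 = -735$)
$q{\left(Z \right)} = 3 - Z^{2} - 6 Z$ ($q{\left(Z \right)} = 3 - \left(\left(Z^{2} + 5 Z\right) + Z\right) = 3 - \left(Z^{2} + 6 Z\right) = 3 - Z^{2} - 6 Z$)
$H{\left(s \right)} = 3 - s^{2} - 6 s$
$\frac{R{\left(T \right)}}{H{\left(Y \right)}} = - \frac{213}{3 - \left(-735\right)^{2} - -4410} = - \frac{213}{3 - 540225 + 4410} = - \frac{213}{-535812} = \left(-213\right) \left(- \frac{1}{535812}\right) = \frac{71}{178604}$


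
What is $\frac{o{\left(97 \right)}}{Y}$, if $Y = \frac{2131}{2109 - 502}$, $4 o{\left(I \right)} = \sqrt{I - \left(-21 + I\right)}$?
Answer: $\frac{1607 \sqrt{21}}{8524} \approx 0.86394$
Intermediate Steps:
$o{\left(I \right)} = \frac{\sqrt{21}}{4}$ ($o{\left(I \right)} = \frac{\sqrt{I - \left(-21 + I\right)}}{4} = \frac{\sqrt{21}}{4}$)
$Y = \frac{2131}{1607} \approx 1.3261$
$\frac{o{\left(97 \right)}}{Y} = \frac{\frac{1}{4} \sqrt{21}}{\frac{2131}{1607}} = \frac{\sqrt{21}}{4} \cdot \frac{1607}{2131} = \frac{1607 \sqrt{21}}{8524}$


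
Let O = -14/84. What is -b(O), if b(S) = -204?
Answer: 204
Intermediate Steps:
O = -⅙ (O = -14*1/84 = -⅙ ≈ -0.16667)
-b(O) = -1*(-204) = 204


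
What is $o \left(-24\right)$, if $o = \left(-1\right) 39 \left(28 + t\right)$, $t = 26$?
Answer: $50544$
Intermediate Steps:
$o = -2106$ ($o = \left(-1\right) 39 \left(28 + 26\right) = \left(-39\right) 54 = -2106$)
$o \left(-24\right) = \left(-2106\right) \left(-24\right) = 50544$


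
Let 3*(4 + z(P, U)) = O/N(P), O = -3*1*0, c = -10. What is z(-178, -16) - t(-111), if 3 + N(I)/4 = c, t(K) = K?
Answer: 107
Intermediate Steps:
O = 0 (O = -3*0 = 0)
N(I) = -52 (N(I) = -12 + 4*(-10) = -12 - 40 = -52)
z(P, U) = -4 (z(P, U) = -4 + (0/(-52))/3 = -4 + (0*(-1/52))/3 = -4 + (⅓)*0 = -4 + 0 = -4)
z(-178, -16) - t(-111) = -4 - 1*(-111) = -4 + 111 = 107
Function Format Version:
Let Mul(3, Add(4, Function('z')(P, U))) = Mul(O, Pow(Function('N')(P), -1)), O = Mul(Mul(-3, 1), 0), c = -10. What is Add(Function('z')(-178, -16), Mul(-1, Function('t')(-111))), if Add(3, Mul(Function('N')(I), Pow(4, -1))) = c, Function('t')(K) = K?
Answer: 107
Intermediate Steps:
O = 0 (O = Mul(-3, 0) = 0)
Function('N')(I) = -52 (Function('N')(I) = Add(-12, Mul(4, -10)) = Add(-12, -40) = -52)
Function('z')(P, U) = -4 (Function('z')(P, U) = Add(-4, Mul(Rational(1, 3), Mul(0, Pow(-52, -1)))) = Add(-4, Mul(Rational(1, 3), Mul(0, Rational(-1, 52)))) = Add(-4, Mul(Rational(1, 3), 0)) = Add(-4, 0) = -4)
Add(Function('z')(-178, -16), Mul(-1, Function('t')(-111))) = Add(-4, Mul(-1, -111)) = Add(-4, 111) = 107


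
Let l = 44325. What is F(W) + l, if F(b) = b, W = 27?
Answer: 44352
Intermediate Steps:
F(W) + l = 27 + 44325 = 44352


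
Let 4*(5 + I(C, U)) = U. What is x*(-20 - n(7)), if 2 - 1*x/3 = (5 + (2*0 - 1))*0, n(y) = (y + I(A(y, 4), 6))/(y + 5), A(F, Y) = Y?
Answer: -487/4 ≈ -121.75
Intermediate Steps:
I(C, U) = -5 + U/4
n(y) = (-7/2 + y)/(5 + y) (n(y) = (y + (-5 + (1/4)*6))/(y + 5) = (y + (-5 + 3/2))/(5 + y) = (y - 7/2)/(5 + y) = (-7/2 + y)/(5 + y))
x = 6 (x = 6 - 3*(5 + (2*0 - 1))*0 = 6 - 3*(5 + (0 - 1))*0 = 6 - 3*(5 - 1)*0 = 6 - 12*0 = 6 - 3*0 = 6 + 0 = 6)
x*(-20 - n(7)) = 6*(-20 - (-7/2 + 7)/(5 + 7)) = 6*(-20 - 7/(12*2)) = 6*(-20 - 1*7/24) = 6*(-20 - 7/24) = 6*(-487/24) = -487/4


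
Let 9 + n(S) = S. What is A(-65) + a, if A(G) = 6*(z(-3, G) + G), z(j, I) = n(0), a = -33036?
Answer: -33480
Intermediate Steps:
n(S) = -9 + S
z(j, I) = -9 (z(j, I) = -9 + 0 = -9)
A(G) = -54 + 6*G (A(G) = 6*(-9 + G) = -54 + 6*G)
A(-65) + a = (-54 + 6*(-65)) - 33036 = (-54 - 390) - 33036 = -444 - 33036 = -33480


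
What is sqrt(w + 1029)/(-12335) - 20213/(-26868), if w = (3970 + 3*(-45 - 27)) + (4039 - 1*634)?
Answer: 20213/26868 - 2*sqrt(2047)/12335 ≈ 0.74497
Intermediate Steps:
w = 7159 (w = (3970 + 3*(-72)) + (4039 - 634) = (3970 - 216) + 3405 = 3754 + 3405 = 7159)
sqrt(w + 1029)/(-12335) - 20213/(-26868) = sqrt(7159 + 1029)/(-12335) - 20213/(-26868) = sqrt(8188)*(-1/12335) - 20213*(-1/26868) = (2*sqrt(2047))*(-1/12335) + 20213/26868 = -2*sqrt(2047)/12335 + 20213/26868 = 20213/26868 - 2*sqrt(2047)/12335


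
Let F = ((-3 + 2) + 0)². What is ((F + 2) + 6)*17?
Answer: 153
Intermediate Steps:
F = 1 (F = (-1 + 0)² = (-1)² = 1)
((F + 2) + 6)*17 = ((1 + 2) + 6)*17 = (3 + 6)*17 = 9*17 = 153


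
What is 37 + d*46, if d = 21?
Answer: 1003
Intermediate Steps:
37 + d*46 = 37 + 21*46 = 37 + 966 = 1003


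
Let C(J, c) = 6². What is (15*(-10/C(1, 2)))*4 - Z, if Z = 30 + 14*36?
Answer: -1652/3 ≈ -550.67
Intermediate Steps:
C(J, c) = 36
Z = 534 (Z = 30 + 504 = 534)
(15*(-10/C(1, 2)))*4 - Z = (15*(-10/36))*4 - 1*534 = (15*(-10*1/36))*4 - 534 = (15*(-5/18))*4 - 534 = -25/6*4 - 534 = -50/3 - 534 = -1652/3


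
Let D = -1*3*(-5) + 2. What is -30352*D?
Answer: -515984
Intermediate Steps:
D = 17 (D = -3*(-5) + 2 = 15 + 2 = 17)
-30352*D = -30352*17 = -515984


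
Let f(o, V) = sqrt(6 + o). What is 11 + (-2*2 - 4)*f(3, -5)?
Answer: -13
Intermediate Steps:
11 + (-2*2 - 4)*f(3, -5) = 11 + (-2*2 - 4)*sqrt(6 + 3) = 11 + (-4 - 4)*sqrt(9) = 11 - 8*3 = 11 - 24 = -13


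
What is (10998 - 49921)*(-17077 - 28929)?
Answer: 1790691538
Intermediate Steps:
(10998 - 49921)*(-17077 - 28929) = -38923*(-46006) = 1790691538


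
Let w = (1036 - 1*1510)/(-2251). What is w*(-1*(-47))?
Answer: 22278/2251 ≈ 9.8969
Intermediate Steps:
w = 474/2251 (w = (1036 - 1510)*(-1/2251) = -474*(-1/2251) = 474/2251 ≈ 0.21057)
w*(-1*(-47)) = 474*(-1*(-47))/2251 = (474/2251)*47 = 22278/2251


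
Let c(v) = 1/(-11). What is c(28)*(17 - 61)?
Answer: 4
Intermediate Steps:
c(v) = -1/11
c(28)*(17 - 61) = -(17 - 61)/11 = -1/11*(-44) = 4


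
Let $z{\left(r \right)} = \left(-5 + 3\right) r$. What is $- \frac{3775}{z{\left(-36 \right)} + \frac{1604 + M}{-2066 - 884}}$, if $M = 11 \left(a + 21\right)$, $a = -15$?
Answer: $- \frac{1113625}{21073} \approx -52.846$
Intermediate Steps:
$M = 66$ ($M = 11 \left(-15 + 21\right) = 11 \cdot 6 = 66$)
$z{\left(r \right)} = - 2 r$
$- \frac{3775}{z{\left(-36 \right)} + \frac{1604 + M}{-2066 - 884}} = - \frac{3775}{\left(-2\right) \left(-36\right) + \frac{1604 + 66}{-2066 - 884}} = - \frac{3775}{72 + \frac{1670}{-2950}} = - \frac{3775}{72 + 1670 \left(- \frac{1}{2950}\right)} = - \frac{3775}{72 - \frac{167}{295}} = - \frac{3775}{\frac{21073}{295}} = \left(-3775\right) \frac{295}{21073} = - \frac{1113625}{21073}$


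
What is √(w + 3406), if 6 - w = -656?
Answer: 6*√113 ≈ 63.781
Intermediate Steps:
w = 662 (w = 6 - 1*(-656) = 6 + 656 = 662)
√(w + 3406) = √(662 + 3406) = √4068 = 6*√113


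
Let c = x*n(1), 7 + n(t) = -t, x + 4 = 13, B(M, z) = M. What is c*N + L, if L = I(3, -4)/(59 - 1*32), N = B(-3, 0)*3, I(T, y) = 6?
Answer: 5834/9 ≈ 648.22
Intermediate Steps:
x = 9 (x = -4 + 13 = 9)
n(t) = -7 - t
c = -72 (c = 9*(-7 - 1*1) = 9*(-7 - 1) = 9*(-8) = -72)
N = -9 (N = -3*3 = -9)
L = 2/9 (L = 6/(59 - 1*32) = 6/(59 - 32) = 6/27 = 6*(1/27) = 2/9 ≈ 0.22222)
c*N + L = -72*(-9) + 2/9 = 648 + 2/9 = 5834/9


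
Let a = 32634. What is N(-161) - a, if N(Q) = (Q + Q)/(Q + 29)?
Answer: -2153683/66 ≈ -32632.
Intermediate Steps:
N(Q) = 2*Q/(29 + Q) (N(Q) = (2*Q)/(29 + Q) = 2*Q/(29 + Q))
N(-161) - a = 2*(-161)/(29 - 161) - 1*32634 = 2*(-161)/(-132) - 32634 = 2*(-161)*(-1/132) - 32634 = 161/66 - 32634 = -2153683/66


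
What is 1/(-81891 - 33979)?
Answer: -1/115870 ≈ -8.6304e-6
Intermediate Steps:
1/(-81891 - 33979) = 1/(-115870) = -1/115870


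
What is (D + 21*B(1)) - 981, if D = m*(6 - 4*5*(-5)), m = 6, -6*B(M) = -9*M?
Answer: -627/2 ≈ -313.50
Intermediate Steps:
B(M) = 3*M/2 (B(M) = -(-3)*M/2 = 3*M/2)
D = 636 (D = 6*(6 - 4*5*(-5)) = 6*(6 - 20*(-5)) = 6*(6 + 100) = 6*106 = 636)
(D + 21*B(1)) - 981 = (636 + 21*((3/2)*1)) - 981 = (636 + 21*(3/2)) - 981 = (636 + 63/2) - 981 = 1335/2 - 981 = -627/2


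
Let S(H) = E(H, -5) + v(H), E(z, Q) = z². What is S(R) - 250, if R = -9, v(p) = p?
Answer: -178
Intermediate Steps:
S(H) = H + H² (S(H) = H² + H = H + H²)
S(R) - 250 = -9*(1 - 9) - 250 = -9*(-8) - 250 = 72 - 250 = -178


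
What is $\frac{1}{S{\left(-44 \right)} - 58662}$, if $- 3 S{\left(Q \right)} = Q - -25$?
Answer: $- \frac{3}{175967} \approx -1.7049 \cdot 10^{-5}$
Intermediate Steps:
$S{\left(Q \right)} = - \frac{25}{3} - \frac{Q}{3}$ ($S{\left(Q \right)} = - \frac{Q - -25}{3} = - \frac{Q + 25}{3} = - \frac{25 + Q}{3} = - \frac{25}{3} - \frac{Q}{3}$)
$\frac{1}{S{\left(-44 \right)} - 58662} = \frac{1}{\left(- \frac{25}{3} - - \frac{44}{3}\right) - 58662} = \frac{1}{\left(- \frac{25}{3} + \frac{44}{3}\right) - 58662} = \frac{1}{\frac{19}{3} - 58662} = \frac{1}{- \frac{175967}{3}} = - \frac{3}{175967}$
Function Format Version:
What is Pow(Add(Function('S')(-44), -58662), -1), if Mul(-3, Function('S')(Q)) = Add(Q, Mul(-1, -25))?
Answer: Rational(-3, 175967) ≈ -1.7049e-5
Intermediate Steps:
Function('S')(Q) = Add(Rational(-25, 3), Mul(Rational(-1, 3), Q)) (Function('S')(Q) = Mul(Rational(-1, 3), Add(Q, Mul(-1, -25))) = Mul(Rational(-1, 3), Add(Q, 25)) = Mul(Rational(-1, 3), Add(25, Q)) = Add(Rational(-25, 3), Mul(Rational(-1, 3), Q)))
Pow(Add(Function('S')(-44), -58662), -1) = Pow(Add(Add(Rational(-25, 3), Mul(Rational(-1, 3), -44)), -58662), -1) = Pow(Add(Add(Rational(-25, 3), Rational(44, 3)), -58662), -1) = Pow(Add(Rational(19, 3), -58662), -1) = Pow(Rational(-175967, 3), -1) = Rational(-3, 175967)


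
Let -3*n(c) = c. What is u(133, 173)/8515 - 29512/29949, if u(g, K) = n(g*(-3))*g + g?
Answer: 282456398/255015735 ≈ 1.1076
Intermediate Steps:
n(c) = -c/3
u(g, K) = g + g**2 (u(g, K) = (-g*(-3)/3)*g + g = (-(-1)*g)*g + g = g*g + g = g**2 + g = g + g**2)
u(133, 173)/8515 - 29512/29949 = (133*(1 + 133))/8515 - 29512/29949 = (133*134)*(1/8515) - 29512*1/29949 = 17822*(1/8515) - 29512/29949 = 17822/8515 - 29512/29949 = 282456398/255015735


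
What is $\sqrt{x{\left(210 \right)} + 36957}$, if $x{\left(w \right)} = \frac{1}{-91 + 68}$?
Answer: $\frac{\sqrt{19550230}}{23} \approx 192.24$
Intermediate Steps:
$x{\left(w \right)} = - \frac{1}{23}$ ($x{\left(w \right)} = \frac{1}{-23} = - \frac{1}{23}$)
$\sqrt{x{\left(210 \right)} + 36957} = \sqrt{- \frac{1}{23} + 36957} = \sqrt{\frac{850010}{23}} = \frac{\sqrt{19550230}}{23}$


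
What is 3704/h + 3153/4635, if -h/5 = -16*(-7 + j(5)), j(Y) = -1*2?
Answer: -41383/9270 ≈ -4.4642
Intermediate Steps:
j(Y) = -2
h = -720 (h = -(-80)*(-7 - 2) = -(-80)*(-9) = -5*144 = -720)
3704/h + 3153/4635 = 3704/(-720) + 3153/4635 = 3704*(-1/720) + 3153*(1/4635) = -463/90 + 1051/1545 = -41383/9270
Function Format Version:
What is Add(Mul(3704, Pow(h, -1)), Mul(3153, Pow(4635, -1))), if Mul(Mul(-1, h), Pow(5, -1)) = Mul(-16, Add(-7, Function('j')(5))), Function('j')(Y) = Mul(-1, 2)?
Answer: Rational(-41383, 9270) ≈ -4.4642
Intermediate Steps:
Function('j')(Y) = -2
h = -720 (h = Mul(-5, Mul(-16, Add(-7, -2))) = Mul(-5, Mul(-16, -9)) = Mul(-5, 144) = -720)
Add(Mul(3704, Pow(h, -1)), Mul(3153, Pow(4635, -1))) = Add(Mul(3704, Pow(-720, -1)), Mul(3153, Pow(4635, -1))) = Add(Mul(3704, Rational(-1, 720)), Mul(3153, Rational(1, 4635))) = Add(Rational(-463, 90), Rational(1051, 1545)) = Rational(-41383, 9270)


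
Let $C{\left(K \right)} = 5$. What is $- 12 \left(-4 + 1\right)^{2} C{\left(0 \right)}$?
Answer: $-540$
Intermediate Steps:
$- 12 \left(-4 + 1\right)^{2} C{\left(0 \right)} = - 12 \left(-4 + 1\right)^{2} \cdot 5 = - 12 \left(-3\right)^{2} \cdot 5 = \left(-12\right) 9 \cdot 5 = \left(-108\right) 5 = -540$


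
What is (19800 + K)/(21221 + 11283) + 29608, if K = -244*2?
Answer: 7076454/239 ≈ 29609.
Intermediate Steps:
K = -488
(19800 + K)/(21221 + 11283) + 29608 = (19800 - 488)/(21221 + 11283) + 29608 = 19312/32504 + 29608 = 19312*(1/32504) + 29608 = 142/239 + 29608 = 7076454/239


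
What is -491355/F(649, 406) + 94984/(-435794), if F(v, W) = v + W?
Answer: -21422976899/45976267 ≈ -465.96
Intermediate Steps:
F(v, W) = W + v
-491355/F(649, 406) + 94984/(-435794) = -491355/(406 + 649) + 94984/(-435794) = -491355/1055 + 94984*(-1/435794) = -491355*1/1055 - 47492/217897 = -98271/211 - 47492/217897 = -21422976899/45976267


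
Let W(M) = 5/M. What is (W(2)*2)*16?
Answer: 80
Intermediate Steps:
(W(2)*2)*16 = ((5/2)*2)*16 = 5*16 = 80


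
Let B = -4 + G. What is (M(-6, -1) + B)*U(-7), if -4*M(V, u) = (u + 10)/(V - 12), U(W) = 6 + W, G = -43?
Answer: 375/8 ≈ 46.875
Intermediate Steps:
M(V, u) = -(10 + u)/(4*(-12 + V)) (M(V, u) = -(u + 10)/(4*(V - 12)) = -(10 + u)/(4*(-12 + V)))
B = -47 (B = -4 - 43 = -47)
(M(-6, -1) + B)*U(-7) = ((-10 - 1*(-1))/(4*(-12 - 6)) - 47)*(6 - 7) = ((¼)*(-10 + 1)/(-18) - 47)*(-1) = ((¼)*(-1/18)*(-9) - 47)*(-1) = (⅛ - 47)*(-1) = -375/8*(-1) = 375/8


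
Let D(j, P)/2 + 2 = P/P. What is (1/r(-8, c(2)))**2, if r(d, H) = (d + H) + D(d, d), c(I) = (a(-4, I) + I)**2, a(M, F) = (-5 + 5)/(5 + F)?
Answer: 1/36 ≈ 0.027778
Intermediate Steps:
a(M, F) = 0 (a(M, F) = 0/(5 + F) = 0)
D(j, P) = -2 (D(j, P) = -4 + 2*(P/P) = -4 + 2*1 = -4 + 2 = -2)
c(I) = I**2 (c(I) = (0 + I)**2 = I**2)
r(d, H) = -2 + H + d (r(d, H) = (d + H) - 2 = (H + d) - 2 = -2 + H + d)
(1/r(-8, c(2)))**2 = (1/(-2 + 2**2 - 8))**2 = (1/(-2 + 4 - 8))**2 = (1/(-6))**2 = (-1/6)**2 = 1/36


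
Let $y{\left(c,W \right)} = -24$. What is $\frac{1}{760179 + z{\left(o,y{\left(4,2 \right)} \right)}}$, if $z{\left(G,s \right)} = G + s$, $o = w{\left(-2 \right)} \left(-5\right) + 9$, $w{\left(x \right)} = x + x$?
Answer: $\frac{1}{760184} \approx 1.3155 \cdot 10^{-6}$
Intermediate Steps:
$w{\left(x \right)} = 2 x$
$o = 29$ ($o = 2 \left(-2\right) \left(-5\right) + 9 = \left(-4\right) \left(-5\right) + 9 = 20 + 9 = 29$)
$\frac{1}{760179 + z{\left(o,y{\left(4,2 \right)} \right)}} = \frac{1}{760179 + \left(29 - 24\right)} = \frac{1}{760179 + 5} = \frac{1}{760184}$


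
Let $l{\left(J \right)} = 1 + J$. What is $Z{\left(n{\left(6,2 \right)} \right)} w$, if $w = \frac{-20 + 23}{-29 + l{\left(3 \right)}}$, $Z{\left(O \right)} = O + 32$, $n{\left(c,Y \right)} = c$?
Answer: $- \frac{114}{25} \approx -4.56$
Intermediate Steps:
$Z{\left(O \right)} = 32 + O$
$w = - \frac{3}{25}$ ($w = \frac{-20 + 23}{-29 + \left(1 + 3\right)} = \frac{3}{-29 + 4} = \frac{3}{-25} = 3 \left(- \frac{1}{25}\right) = - \frac{3}{25} \approx -0.12$)
$Z{\left(n{\left(6,2 \right)} \right)} w = \left(32 + 6\right) \left(- \frac{3}{25}\right) = 38 \left(- \frac{3}{25}\right) = - \frac{114}{25}$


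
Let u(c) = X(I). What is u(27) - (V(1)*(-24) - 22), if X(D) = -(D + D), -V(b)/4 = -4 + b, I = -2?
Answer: 314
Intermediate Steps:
V(b) = 16 - 4*b (V(b) = -4*(-4 + b) = 16 - 4*b)
X(D) = -2*D
u(c) = 4 (u(c) = -2*(-2) = 4)
u(27) - (V(1)*(-24) - 22) = 4 - ((16 - 4*1)*(-24) - 22) = 4 - ((16 - 4)*(-24) - 22) = 4 - (12*(-24) - 22) = 4 - (-288 - 22) = 4 - 1*(-310) = 4 + 310 = 314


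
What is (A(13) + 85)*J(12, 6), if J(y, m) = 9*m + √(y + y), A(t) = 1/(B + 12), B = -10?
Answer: 4617 + 171*√6 ≈ 5035.9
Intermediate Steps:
A(t) = ½ (A(t) = 1/(-10 + 12) = 1/2 = ½)
J(y, m) = 9*m + √2*√y (J(y, m) = 9*m + √(2*y) = 9*m + √2*√y)
(A(13) + 85)*J(12, 6) = (½ + 85)*(9*6 + √2*√12) = 171*(54 + √2*(2*√3))/2 = 171*(54 + 2*√6)/2 = 4617 + 171*√6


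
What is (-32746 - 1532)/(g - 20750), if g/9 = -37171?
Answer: 34278/355289 ≈ 0.096479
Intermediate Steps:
g = -334539 (g = 9*(-37171) = -334539)
(-32746 - 1532)/(g - 20750) = (-32746 - 1532)/(-334539 - 20750) = -34278/(-355289) = -34278*(-1/355289) = 34278/355289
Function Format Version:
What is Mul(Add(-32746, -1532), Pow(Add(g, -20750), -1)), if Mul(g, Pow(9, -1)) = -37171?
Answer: Rational(34278, 355289) ≈ 0.096479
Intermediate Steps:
g = -334539 (g = Mul(9, -37171) = -334539)
Mul(Add(-32746, -1532), Pow(Add(g, -20750), -1)) = Mul(Add(-32746, -1532), Pow(Add(-334539, -20750), -1)) = Mul(-34278, Pow(-355289, -1)) = Mul(-34278, Rational(-1, 355289)) = Rational(34278, 355289)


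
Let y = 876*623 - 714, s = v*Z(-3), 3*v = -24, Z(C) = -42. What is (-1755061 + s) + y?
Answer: -1209691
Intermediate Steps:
v = -8 (v = (⅓)*(-24) = -8)
s = 336 (s = -8*(-42) = 336)
y = 545034 (y = 545748 - 714 = 545034)
(-1755061 + s) + y = (-1755061 + 336) + 545034 = -1754725 + 545034 = -1209691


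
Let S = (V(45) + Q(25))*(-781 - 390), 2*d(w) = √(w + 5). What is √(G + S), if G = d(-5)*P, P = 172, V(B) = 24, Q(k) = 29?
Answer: I*√62063 ≈ 249.12*I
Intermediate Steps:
d(w) = √(5 + w)/2 (d(w) = √(w + 5)/2 = √(5 + w)/2)
G = 0 (G = (√(5 - 5)/2)*172 = (√0/2)*172 = ((½)*0)*172 = 0*172 = 0)
S = -62063 (S = (24 + 29)*(-781 - 390) = 53*(-1171) = -62063)
√(G + S) = √(0 - 62063) = √(-62063) = I*√62063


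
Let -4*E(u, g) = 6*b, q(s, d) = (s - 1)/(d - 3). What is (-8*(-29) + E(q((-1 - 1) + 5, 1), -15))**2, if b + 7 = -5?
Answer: 62500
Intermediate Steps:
b = -12 (b = -7 - 5 = -12)
q(s, d) = (-1 + s)/(-3 + d)
E(u, g) = 18 (E(u, g) = -3*(-12)/2 = -1/4*(-72) = 18)
(-8*(-29) + E(q((-1 - 1) + 5, 1), -15))**2 = (-8*(-29) + 18)**2 = (232 + 18)**2 = 250**2 = 62500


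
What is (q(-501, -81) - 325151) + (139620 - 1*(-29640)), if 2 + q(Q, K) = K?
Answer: -155974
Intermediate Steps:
q(Q, K) = -2 + K
(q(-501, -81) - 325151) + (139620 - 1*(-29640)) = ((-2 - 81) - 325151) + (139620 - 1*(-29640)) = (-83 - 325151) + (139620 + 29640) = -325234 + 169260 = -155974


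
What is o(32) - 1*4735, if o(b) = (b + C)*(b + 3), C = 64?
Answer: -1375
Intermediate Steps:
o(b) = (3 + b)*(64 + b) (o(b) = (b + 64)*(b + 3) = (64 + b)*(3 + b) = (3 + b)*(64 + b))
o(32) - 1*4735 = (192 + 32² + 67*32) - 1*4735 = (192 + 1024 + 2144) - 4735 = 3360 - 4735 = -1375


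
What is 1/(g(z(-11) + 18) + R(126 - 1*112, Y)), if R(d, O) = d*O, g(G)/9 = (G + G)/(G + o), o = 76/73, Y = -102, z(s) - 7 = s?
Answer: -61/86086 ≈ -0.00070859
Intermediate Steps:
z(s) = 7 + s
o = 76/73 (o = 76*(1/73) = 76/73 ≈ 1.0411)
g(G) = 18*G/(76/73 + G) (g(G) = 9*((G + G)/(G + 76/73)) = 9*((2*G)/(76/73 + G)) = 9*(2*G/(76/73 + G)) = 18*G/(76/73 + G))
R(d, O) = O*d
1/(g(z(-11) + 18) + R(126 - 1*112, Y)) = 1/(1314*((7 - 11) + 18)/(76 + 73*((7 - 11) + 18)) - 102*(126 - 1*112)) = 1/(1314*(-4 + 18)/(76 + 73*(-4 + 18)) - 102*(126 - 112)) = 1/(1314*14/(76 + 73*14) - 102*14) = 1/(1314*14/(76 + 1022) - 1428) = 1/(1314*14/1098 - 1428) = 1/(1314*14*(1/1098) - 1428) = 1/(1022/61 - 1428) = 1/(-86086/61) = -61/86086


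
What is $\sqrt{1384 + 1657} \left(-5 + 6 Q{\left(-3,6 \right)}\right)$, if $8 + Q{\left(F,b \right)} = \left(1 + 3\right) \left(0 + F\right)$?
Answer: $- 125 \sqrt{3041} \approx -6893.2$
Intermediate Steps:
$Q{\left(F,b \right)} = -8 + 4 F$ ($Q{\left(F,b \right)} = -8 + \left(1 + 3\right) \left(0 + F\right) = -8 + 4 F$)
$\sqrt{1384 + 1657} \left(-5 + 6 Q{\left(-3,6 \right)}\right) = \sqrt{1384 + 1657} \left(-5 + 6 \left(-8 + 4 \left(-3\right)\right)\right) = \sqrt{3041} \left(-5 + 6 \left(-8 - 12\right)\right) = \sqrt{3041} \left(-5 + 6 \left(-20\right)\right) = \sqrt{3041} \left(-5 - 120\right) = \sqrt{3041} \left(-125\right) = - 125 \sqrt{3041}$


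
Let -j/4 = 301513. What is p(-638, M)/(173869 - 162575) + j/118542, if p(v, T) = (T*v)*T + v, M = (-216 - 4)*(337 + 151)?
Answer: -217930467301545671/334703337 ≈ -6.5112e+8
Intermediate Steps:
j = -1206052 (j = -4*301513 = -1206052)
M = -107360 (M = -220*488 = -107360)
p(v, T) = v + v*T² (p(v, T) = v*T² + v = v + v*T²)
p(-638, M)/(173869 - 162575) + j/118542 = (-638*(1 + (-107360)²))/(173869 - 162575) - 1206052/118542 = -638*(1 + 11526169600)/11294 - 1206052*1/118542 = -638*11526169601*(1/11294) - 603026/59271 = -7353696205438*1/11294 - 603026/59271 = -3676848102719/5647 - 603026/59271 = -217930467301545671/334703337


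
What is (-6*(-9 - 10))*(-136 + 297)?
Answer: 18354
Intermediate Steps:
(-6*(-9 - 10))*(-136 + 297) = -6*(-19)*161 = 114*161 = 18354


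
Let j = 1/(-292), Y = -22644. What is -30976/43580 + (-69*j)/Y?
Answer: -17068150489/24012754320 ≈ -0.71080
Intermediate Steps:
j = -1/292 ≈ -0.0034247
-30976/43580 + (-69*j)/Y = -30976/43580 - 69*(-1/292)/(-22644) = -30976*1/43580 + (69/292)*(-1/22644) = -7744/10895 - 23/2204016 = -17068150489/24012754320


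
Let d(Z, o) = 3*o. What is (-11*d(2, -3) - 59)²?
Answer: 1600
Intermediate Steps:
(-11*d(2, -3) - 59)² = (-33*(-3) - 59)² = (-11*(-9) - 59)² = (99 - 59)² = 40² = 1600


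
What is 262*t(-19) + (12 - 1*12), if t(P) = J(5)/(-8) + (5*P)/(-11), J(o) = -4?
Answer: 26331/11 ≈ 2393.7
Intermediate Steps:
t(P) = ½ - 5*P/11 (t(P) = -4/(-8) + (5*P)/(-11) = -4*(-⅛) + (5*P)*(-1/11) = ½ - 5*P/11)
262*t(-19) + (12 - 1*12) = 262*(½ - 5/11*(-19)) + (12 - 1*12) = 262*(½ + 95/11) + (12 - 12) = 262*(201/22) + 0 = 26331/11 + 0 = 26331/11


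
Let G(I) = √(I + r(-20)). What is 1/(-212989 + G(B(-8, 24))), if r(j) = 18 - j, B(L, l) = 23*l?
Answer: -212989/45364313531 - √590/45364313531 ≈ -4.6956e-6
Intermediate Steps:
G(I) = √(38 + I) (G(I) = √(I + (18 - 1*(-20))) = √(I + (18 + 20)) = √(I + 38) = √(38 + I))
1/(-212989 + G(B(-8, 24))) = 1/(-212989 + √(38 + 23*24)) = 1/(-212989 + √(38 + 552)) = 1/(-212989 + √590)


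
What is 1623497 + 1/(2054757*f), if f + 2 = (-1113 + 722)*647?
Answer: 843910578054607190/519810371103 ≈ 1.6235e+6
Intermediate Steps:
f = -252979 (f = -2 + (-1113 + 722)*647 = -2 - 391*647 = -2 - 252977 = -252979)
1623497 + 1/(2054757*f) = 1623497 + 1/(2054757*(-252979)) = 1623497 + (1/2054757)*(-1/252979) = 1623497 - 1/519810371103 = 843910578054607190/519810371103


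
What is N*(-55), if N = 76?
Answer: -4180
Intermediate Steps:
N*(-55) = 76*(-55) = -4180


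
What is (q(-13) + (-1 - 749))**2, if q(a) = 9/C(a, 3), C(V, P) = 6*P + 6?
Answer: 35964009/64 ≈ 5.6194e+5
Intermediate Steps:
C(V, P) = 6 + 6*P
q(a) = 3/8 (q(a) = 9/(6 + 6*3) = 9/(6 + 18) = 9/24 = 9*(1/24) = 3/8)
(q(-13) + (-1 - 749))**2 = (3/8 + (-1 - 749))**2 = (3/8 - 750)**2 = (-5997/8)**2 = 35964009/64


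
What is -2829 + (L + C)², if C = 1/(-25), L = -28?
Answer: -1276724/625 ≈ -2042.8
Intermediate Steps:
C = -1/25 ≈ -0.040000
-2829 + (L + C)² = -2829 + (-28 - 1/25)² = -2829 + (-701/25)² = -2829 + 491401/625 = -1276724/625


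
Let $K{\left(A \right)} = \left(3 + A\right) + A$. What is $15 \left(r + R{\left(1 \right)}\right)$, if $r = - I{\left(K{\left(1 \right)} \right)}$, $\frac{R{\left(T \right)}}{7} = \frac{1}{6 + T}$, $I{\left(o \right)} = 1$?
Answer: $0$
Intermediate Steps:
$K{\left(A \right)} = 3 + 2 A$
$R{\left(T \right)} = \frac{7}{6 + T}$
$r = -1$ ($r = \left(-1\right) 1 = -1$)
$15 \left(r + R{\left(1 \right)}\right) = 15 \left(-1 + \frac{7}{6 + 1}\right) = 15 \left(-1 + \frac{7}{7}\right) = 15 \left(-1 + 7 \cdot \frac{1}{7}\right) = 15 \left(-1 + 1\right) = 15 \cdot 0 = 0$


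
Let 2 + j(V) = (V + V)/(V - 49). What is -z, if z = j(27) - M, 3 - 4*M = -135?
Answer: 857/22 ≈ 38.955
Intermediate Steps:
M = 69/2 (M = ¾ - ¼*(-135) = ¾ + 135/4 = 69/2 ≈ 34.500)
j(V) = -2 + 2*V/(-49 + V) (j(V) = -2 + (V + V)/(V - 49) = -2 + (2*V)/(-49 + V) = -2 + 2*V/(-49 + V))
z = -857/22 (z = 98/(-49 + 27) - 1*69/2 = 98/(-22) - 69/2 = 98*(-1/22) - 69/2 = -49/11 - 69/2 = -857/22 ≈ -38.955)
-z = -1*(-857/22) = 857/22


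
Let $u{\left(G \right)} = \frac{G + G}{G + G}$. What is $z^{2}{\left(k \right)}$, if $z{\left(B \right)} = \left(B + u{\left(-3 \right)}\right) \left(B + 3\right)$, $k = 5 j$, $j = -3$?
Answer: $28224$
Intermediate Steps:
$u{\left(G \right)} = 1$ ($u{\left(G \right)} = \frac{2 G}{2 G} = 2 G \frac{1}{2 G} = 1$)
$k = -15$ ($k = 5 \left(-3\right) = -15$)
$z{\left(B \right)} = \left(1 + B\right) \left(3 + B\right)$ ($z{\left(B \right)} = \left(B + 1\right) \left(B + 3\right) = \left(1 + B\right) \left(3 + B\right)$)
$z^{2}{\left(k \right)} = \left(3 + \left(-15\right)^{2} + 4 \left(-15\right)\right)^{2} = \left(3 + 225 - 60\right)^{2} = 168^{2} = 28224$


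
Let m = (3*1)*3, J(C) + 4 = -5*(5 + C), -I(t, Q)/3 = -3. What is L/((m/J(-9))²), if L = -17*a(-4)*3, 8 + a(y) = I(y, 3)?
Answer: -4352/27 ≈ -161.19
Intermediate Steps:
I(t, Q) = 9 (I(t, Q) = -3*(-3) = 9)
a(y) = 1 (a(y) = -8 + 9 = 1)
J(C) = -29 - 5*C (J(C) = -4 - 5*(5 + C) = -4 + (-25 - 5*C) = -29 - 5*C)
m = 9 (m = 3*3 = 9)
L = -51 (L = -17*1*3 = -17*3 = -51)
L/((m/J(-9))²) = -51*(-29 - 5*(-9))²/81 = -51*(-29 + 45)²/81 = -51/((9/16)²) = -51/81/256 = -51*256/81 = -4352/27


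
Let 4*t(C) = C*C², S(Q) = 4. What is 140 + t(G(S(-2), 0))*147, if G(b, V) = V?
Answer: 140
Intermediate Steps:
t(C) = C³/4 (t(C) = (C*C²)/4 = C³/4)
140 + t(G(S(-2), 0))*147 = 140 + ((¼)*0³)*147 = 140 + ((¼)*0)*147 = 140 + 0*147 = 140 + 0 = 140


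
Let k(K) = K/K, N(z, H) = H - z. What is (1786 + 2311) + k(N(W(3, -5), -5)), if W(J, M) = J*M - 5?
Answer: 4098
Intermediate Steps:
W(J, M) = -5 + J*M
k(K) = 1
(1786 + 2311) + k(N(W(3, -5), -5)) = (1786 + 2311) + 1 = 4097 + 1 = 4098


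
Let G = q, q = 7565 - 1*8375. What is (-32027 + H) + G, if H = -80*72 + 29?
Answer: -38568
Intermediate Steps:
H = -5731 (H = -5760 + 29 = -5731)
q = -810 (q = 7565 - 8375 = -810)
G = -810
(-32027 + H) + G = (-32027 - 5731) - 810 = -37758 - 810 = -38568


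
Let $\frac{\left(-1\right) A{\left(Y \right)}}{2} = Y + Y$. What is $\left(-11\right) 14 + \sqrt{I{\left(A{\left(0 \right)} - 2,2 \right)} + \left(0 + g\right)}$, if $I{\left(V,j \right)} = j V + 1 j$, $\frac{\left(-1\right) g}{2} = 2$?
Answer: $-154 + i \sqrt{6} \approx -154.0 + 2.4495 i$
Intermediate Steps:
$g = -4$ ($g = \left(-2\right) 2 = -4$)
$A{\left(Y \right)} = - 4 Y$ ($A{\left(Y \right)} = - 2 \left(Y + Y\right) = - 2 \cdot 2 Y = - 4 Y$)
$I{\left(V,j \right)} = j + V j$ ($I{\left(V,j \right)} = V j + j = j + V j$)
$\left(-11\right) 14 + \sqrt{I{\left(A{\left(0 \right)} - 2,2 \right)} + \left(0 + g\right)} = \left(-11\right) 14 + \sqrt{2 \left(1 - 2\right) + \left(0 - 4\right)} = -154 + \sqrt{2 \left(1 + \left(0 - 2\right)\right) - 4} = -154 + \sqrt{2 \left(1 - 2\right) - 4} = -154 + \sqrt{2 \left(-1\right) - 4} = -154 + \sqrt{-2 - 4} = -154 + \sqrt{-6} = -154 + i \sqrt{6}$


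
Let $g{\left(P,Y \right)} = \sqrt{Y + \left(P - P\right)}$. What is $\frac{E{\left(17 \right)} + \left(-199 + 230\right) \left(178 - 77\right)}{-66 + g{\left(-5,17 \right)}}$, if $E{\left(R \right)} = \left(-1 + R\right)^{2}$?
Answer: $- \frac{223542}{4339} - \frac{3387 \sqrt{17}}{4339} \approx -54.738$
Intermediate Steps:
$g{\left(P,Y \right)} = \sqrt{Y}$ ($g{\left(P,Y \right)} = \sqrt{Y + 0} = \sqrt{Y}$)
$\frac{E{\left(17 \right)} + \left(-199 + 230\right) \left(178 - 77\right)}{-66 + g{\left(-5,17 \right)}} = \frac{\left(-1 + 17\right)^{2} + \left(-199 + 230\right) \left(178 - 77\right)}{-66 + \sqrt{17}} = \frac{16^{2} + 31 \cdot 101}{-66 + \sqrt{17}} = \frac{256 + 3131}{-66 + \sqrt{17}} = \frac{3387}{-66 + \sqrt{17}}$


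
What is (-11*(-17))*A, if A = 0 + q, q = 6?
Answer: 1122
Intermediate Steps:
A = 6 (A = 0 + 6 = 6)
(-11*(-17))*A = -11*(-17)*6 = 187*6 = 1122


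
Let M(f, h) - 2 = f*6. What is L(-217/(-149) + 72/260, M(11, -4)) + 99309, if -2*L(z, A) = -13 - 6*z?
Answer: 1923841957/19370 ≈ 99321.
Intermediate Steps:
M(f, h) = 2 + 6*f (M(f, h) = 2 + f*6 = 2 + 6*f)
L(z, A) = 13/2 + 3*z (L(z, A) = -(-13 - 6*z)/2 = 13/2 + 3*z)
L(-217/(-149) + 72/260, M(11, -4)) + 99309 = (13/2 + 3*(-217/(-149) + 72/260)) + 99309 = (13/2 + 3*(-217*(-1/149) + 72*(1/260))) + 99309 = (13/2 + 3*(217/149 + 18/65)) + 99309 = (13/2 + 3*(16787/9685)) + 99309 = (13/2 + 50361/9685) + 99309 = 226627/19370 + 99309 = 1923841957/19370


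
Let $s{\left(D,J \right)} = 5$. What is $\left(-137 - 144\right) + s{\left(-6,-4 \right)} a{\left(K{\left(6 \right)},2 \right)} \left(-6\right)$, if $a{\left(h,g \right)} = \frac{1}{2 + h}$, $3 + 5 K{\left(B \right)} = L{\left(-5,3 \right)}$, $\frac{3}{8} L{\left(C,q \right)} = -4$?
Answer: $- \frac{2641}{11} \approx -240.09$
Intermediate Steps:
$L{\left(C,q \right)} = - \frac{32}{3}$ ($L{\left(C,q \right)} = \frac{8}{3} \left(-4\right) = - \frac{32}{3}$)
$K{\left(B \right)} = - \frac{41}{15}$ ($K{\left(B \right)} = - \frac{3}{5} + \frac{1}{5} \left(- \frac{32}{3}\right) = - \frac{3}{5} - \frac{32}{15} = - \frac{41}{15}$)
$\left(-137 - 144\right) + s{\left(-6,-4 \right)} a{\left(K{\left(6 \right)},2 \right)} \left(-6\right) = \left(-137 - 144\right) + 5 \frac{1}{2 - \frac{41}{15}} \left(-6\right) = \left(-137 - 144\right) + 5 \frac{1}{- \frac{11}{15}} \left(-6\right) = -281 + 5 \left(\left(- \frac{15}{11}\right) \left(-6\right)\right) = -281 + 5 \cdot \frac{90}{11} = -281 + \frac{450}{11} = - \frac{2641}{11}$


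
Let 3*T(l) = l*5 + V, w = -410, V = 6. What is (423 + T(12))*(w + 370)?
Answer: -17800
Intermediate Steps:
T(l) = 2 + 5*l/3 (T(l) = (l*5 + 6)/3 = (5*l + 6)/3 = (6 + 5*l)/3 = 2 + 5*l/3)
(423 + T(12))*(w + 370) = (423 + (2 + (5/3)*12))*(-410 + 370) = (423 + (2 + 20))*(-40) = (423 + 22)*(-40) = 445*(-40) = -17800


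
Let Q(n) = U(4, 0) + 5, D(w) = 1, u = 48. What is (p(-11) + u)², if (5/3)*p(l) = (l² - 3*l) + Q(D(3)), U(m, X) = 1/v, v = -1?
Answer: 509796/25 ≈ 20392.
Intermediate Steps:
U(m, X) = -1 (U(m, X) = 1/(-1) = -1)
Q(n) = 4 (Q(n) = -1 + 5 = 4)
p(l) = 12/5 - 9*l/5 + 3*l²/5 (p(l) = 3*((l² - 3*l) + 4)/5 = 3*(4 + l² - 3*l)/5 = 12/5 - 9*l/5 + 3*l²/5)
(p(-11) + u)² = ((12/5 - 9/5*(-11) + (⅗)*(-11)²) + 48)² = ((12/5 + 99/5 + (⅗)*121) + 48)² = ((12/5 + 99/5 + 363/5) + 48)² = (474/5 + 48)² = (714/5)² = 509796/25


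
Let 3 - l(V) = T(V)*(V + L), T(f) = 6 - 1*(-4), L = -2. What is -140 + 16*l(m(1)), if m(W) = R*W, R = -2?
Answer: 548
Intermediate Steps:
m(W) = -2*W
T(f) = 10 (T(f) = 6 + 4 = 10)
l(V) = 23 - 10*V (l(V) = 3 - 10*(V - 2) = 3 - 10*(-2 + V) = 3 - (-20 + 10*V) = 3 + (20 - 10*V) = 23 - 10*V)
-140 + 16*l(m(1)) = -140 + 16*(23 - (-20)) = -140 + 16*(23 - 10*(-2)) = -140 + 16*(23 + 20) = -140 + 16*43 = -140 + 688 = 548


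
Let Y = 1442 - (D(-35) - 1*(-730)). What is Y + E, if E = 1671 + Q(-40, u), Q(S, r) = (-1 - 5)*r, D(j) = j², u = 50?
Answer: 858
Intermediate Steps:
Q(S, r) = -6*r
E = 1371 (E = 1671 - 6*50 = 1671 - 300 = 1371)
Y = -513 (Y = 1442 - ((-35)² - 1*(-730)) = 1442 - (1225 + 730) = 1442 - 1*1955 = 1442 - 1955 = -513)
Y + E = -513 + 1371 = 858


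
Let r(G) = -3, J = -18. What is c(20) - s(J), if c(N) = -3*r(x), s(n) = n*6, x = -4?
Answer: 117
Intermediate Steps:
s(n) = 6*n
c(N) = 9 (c(N) = -3*(-3) = 9)
c(20) - s(J) = 9 - 6*(-18) = 9 - 1*(-108) = 9 + 108 = 117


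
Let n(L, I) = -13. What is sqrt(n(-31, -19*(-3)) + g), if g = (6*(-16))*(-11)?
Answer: sqrt(1043) ≈ 32.296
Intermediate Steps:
g = 1056 (g = -96*(-11) = 1056)
sqrt(n(-31, -19*(-3)) + g) = sqrt(-13 + 1056) = sqrt(1043)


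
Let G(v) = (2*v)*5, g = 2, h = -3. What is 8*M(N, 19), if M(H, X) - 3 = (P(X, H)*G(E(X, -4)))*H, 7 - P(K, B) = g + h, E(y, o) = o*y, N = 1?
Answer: -48616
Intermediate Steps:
P(K, B) = 8 (P(K, B) = 7 - (2 - 3) = 7 - 1*(-1) = 7 + 1 = 8)
G(v) = 10*v
M(H, X) = 3 - 320*H*X (M(H, X) = 3 + (8*(10*(-4*X)))*H = 3 + (8*(-40*X))*H = 3 + (-320*X)*H = 3 - 320*H*X)
8*M(N, 19) = 8*(3 - 320*1*19) = 8*(3 - 6080) = 8*(-6077) = -48616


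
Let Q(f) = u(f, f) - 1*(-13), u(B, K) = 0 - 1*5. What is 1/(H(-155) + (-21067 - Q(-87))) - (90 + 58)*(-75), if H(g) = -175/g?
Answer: 7251518969/653290 ≈ 11100.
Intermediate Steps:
u(B, K) = -5 (u(B, K) = 0 - 5 = -5)
Q(f) = 8 (Q(f) = -5 - 1*(-13) = -5 + 13 = 8)
1/(H(-155) + (-21067 - Q(-87))) - (90 + 58)*(-75) = 1/(-175/(-155) + (-21067 - 1*8)) - (90 + 58)*(-75) = 1/(-175*(-1/155) + (-21067 - 8)) - 148*(-75) = 1/(35/31 - 21075) - 1*(-11100) = 1/(-653290/31) + 11100 = -31/653290 + 11100 = 7251518969/653290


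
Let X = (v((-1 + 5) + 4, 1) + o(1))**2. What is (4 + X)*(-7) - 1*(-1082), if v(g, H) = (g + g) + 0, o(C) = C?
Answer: -969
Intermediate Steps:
v(g, H) = 2*g (v(g, H) = 2*g + 0 = 2*g)
X = 289 (X = (2*((-1 + 5) + 4) + 1)**2 = (2*(4 + 4) + 1)**2 = (2*8 + 1)**2 = (16 + 1)**2 = 17**2 = 289)
(4 + X)*(-7) - 1*(-1082) = (4 + 289)*(-7) - 1*(-1082) = 293*(-7) + 1082 = -2051 + 1082 = -969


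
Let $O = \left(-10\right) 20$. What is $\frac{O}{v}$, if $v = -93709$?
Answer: $\frac{200}{93709} \approx 0.0021343$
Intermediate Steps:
$O = -200$
$\frac{O}{v} = - \frac{200}{-93709} = \left(-200\right) \left(- \frac{1}{93709}\right) = \frac{200}{93709}$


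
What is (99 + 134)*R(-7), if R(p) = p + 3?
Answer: -932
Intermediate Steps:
R(p) = 3 + p
(99 + 134)*R(-7) = (99 + 134)*(3 - 7) = 233*(-4) = -932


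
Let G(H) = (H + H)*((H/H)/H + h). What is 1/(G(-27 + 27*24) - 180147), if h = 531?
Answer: 1/479357 ≈ 2.0861e-6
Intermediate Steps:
G(H) = 2*H*(531 + 1/H) (G(H) = (H + H)*((H/H)/H + 531) = (2*H)*(1/H + 531) = (2*H)*(531 + 1/H) = 2*H*(531 + 1/H))
1/(G(-27 + 27*24) - 180147) = 1/((2 + 1062*(-27 + 27*24)) - 180147) = 1/((2 + 1062*(-27 + 648)) - 180147) = 1/((2 + 1062*621) - 180147) = 1/((2 + 659502) - 180147) = 1/(659504 - 180147) = 1/479357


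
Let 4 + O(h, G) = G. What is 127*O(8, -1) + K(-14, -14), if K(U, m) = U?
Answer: -649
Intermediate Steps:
O(h, G) = -4 + G
127*O(8, -1) + K(-14, -14) = 127*(-4 - 1) - 14 = 127*(-5) - 14 = -635 - 14 = -649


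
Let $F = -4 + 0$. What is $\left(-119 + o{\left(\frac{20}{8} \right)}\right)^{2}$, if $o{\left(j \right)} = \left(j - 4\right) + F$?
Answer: $\frac{62001}{4} \approx 15500.0$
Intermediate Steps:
$F = -4$
$o{\left(j \right)} = -8 + j$ ($o{\left(j \right)} = \left(j - 4\right) - 4 = \left(-4 + j\right) - 4 = -8 + j$)
$\left(-119 + o{\left(\frac{20}{8} \right)}\right)^{2} = \left(-119 - \left(8 - \frac{20}{8}\right)\right)^{2} = \left(-119 + \left(-8 + 20 \cdot \frac{1}{8}\right)\right)^{2} = \left(-119 + \left(-8 + \frac{5}{2}\right)\right)^{2} = \left(-119 - \frac{11}{2}\right)^{2} = \left(- \frac{249}{2}\right)^{2} = \frac{62001}{4}$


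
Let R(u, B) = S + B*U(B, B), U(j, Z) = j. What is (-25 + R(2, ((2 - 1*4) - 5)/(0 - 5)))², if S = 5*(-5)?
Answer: 1442401/625 ≈ 2307.8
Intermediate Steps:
S = -25
R(u, B) = -25 + B² (R(u, B) = -25 + B*B = -25 + B²)
(-25 + R(2, ((2 - 1*4) - 5)/(0 - 5)))² = (-25 + (-25 + (((2 - 1*4) - 5)/(0 - 5))²))² = (-25 + (-25 + (((2 - 4) - 5)/(-5))²))² = (-25 + (-25 + ((-2 - 5)*(-⅕))²))² = (-25 + (-25 + (-7*(-⅕))²))² = (-25 + (-25 + (7/5)²))² = (-25 + (-25 + 49/25))² = (-25 - 576/25)² = (-1201/25)² = 1442401/625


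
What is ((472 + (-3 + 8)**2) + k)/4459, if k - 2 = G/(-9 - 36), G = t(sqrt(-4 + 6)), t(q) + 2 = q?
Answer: 22457/200655 - sqrt(2)/200655 ≈ 0.11191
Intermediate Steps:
t(q) = -2 + q
G = -2 + sqrt(2) (G = -2 + sqrt(-4 + 6) = -2 + sqrt(2) ≈ -0.58579)
k = 92/45 - sqrt(2)/45 (k = 2 + (-2 + sqrt(2))/(-9 - 36) = 2 + (-2 + sqrt(2))/(-45) = 2 + (-2 + sqrt(2))*(-1/45) = 2 + (2/45 - sqrt(2)/45) = 92/45 - sqrt(2)/45 ≈ 2.0130)
((472 + (-3 + 8)**2) + k)/4459 = ((472 + (-3 + 8)**2) + (92/45 - sqrt(2)/45))/4459 = ((472 + 5**2) + (92/45 - sqrt(2)/45))*(1/4459) = ((472 + 25) + (92/45 - sqrt(2)/45))*(1/4459) = (497 + (92/45 - sqrt(2)/45))*(1/4459) = (22457/45 - sqrt(2)/45)*(1/4459) = 22457/200655 - sqrt(2)/200655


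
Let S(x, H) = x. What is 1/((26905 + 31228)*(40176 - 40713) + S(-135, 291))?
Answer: -1/31217556 ≈ -3.2033e-8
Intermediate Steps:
1/((26905 + 31228)*(40176 - 40713) + S(-135, 291)) = 1/((26905 + 31228)*(40176 - 40713) - 135) = 1/(58133*(-537) - 135) = 1/(-31217421 - 135) = 1/(-31217556) = -1/31217556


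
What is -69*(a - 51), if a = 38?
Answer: 897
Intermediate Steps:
-69*(a - 51) = -69*(38 - 51) = -69*(-13) = 897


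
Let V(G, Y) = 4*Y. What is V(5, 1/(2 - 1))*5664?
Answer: 22656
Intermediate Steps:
V(5, 1/(2 - 1))*5664 = (4/(2 - 1))*5664 = (4/1)*5664 = (4*1)*5664 = 4*5664 = 22656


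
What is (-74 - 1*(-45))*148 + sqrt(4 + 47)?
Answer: -4292 + sqrt(51) ≈ -4284.9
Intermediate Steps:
(-74 - 1*(-45))*148 + sqrt(4 + 47) = (-74 + 45)*148 + sqrt(51) = -29*148 + sqrt(51) = -4292 + sqrt(51)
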